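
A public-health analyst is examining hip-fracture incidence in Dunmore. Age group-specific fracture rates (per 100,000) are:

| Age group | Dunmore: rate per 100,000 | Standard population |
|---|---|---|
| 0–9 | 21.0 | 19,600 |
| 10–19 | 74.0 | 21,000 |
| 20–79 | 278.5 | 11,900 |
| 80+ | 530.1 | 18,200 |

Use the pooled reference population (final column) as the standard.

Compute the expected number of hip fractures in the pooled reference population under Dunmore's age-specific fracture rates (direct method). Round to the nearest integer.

Expected hip fractures = Σ (standard pop × age-specific rate ÷ 100,000)
= 19,600×21.0/100,000 + 21,000×74.0/100,000 + 11,900×278.5/100,000 + 18,200×530.1/100,000
= 4.12 + 15.54 + 33.14 + 96.48 = 149.28.

149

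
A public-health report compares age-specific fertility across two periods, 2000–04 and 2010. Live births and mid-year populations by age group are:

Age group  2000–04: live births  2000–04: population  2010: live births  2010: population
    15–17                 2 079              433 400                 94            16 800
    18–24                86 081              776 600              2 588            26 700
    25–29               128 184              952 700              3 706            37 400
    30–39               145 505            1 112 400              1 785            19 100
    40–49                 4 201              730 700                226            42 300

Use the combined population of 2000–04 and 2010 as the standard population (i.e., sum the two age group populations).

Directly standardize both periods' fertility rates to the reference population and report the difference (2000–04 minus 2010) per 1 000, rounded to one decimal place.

Age-specific rates per 1 000 for 2000–04: 4.797, 110.843, 134.548, 130.803, 5.749.
For 2010: 5.595, 96.929, 99.091, 93.455, 5.343.
Combined standard total = 4 148 100; weights = 0.1085, 0.1937, 0.2387, 0.2728, 0.1864.
2000–04: 0.1085×4.797 + 0.1937×110.843 + 0.2387×134.548 + 0.2728×130.803 + 0.1864×5.749 = 90.8521 per 1 000.
2010: 0.1085×5.595 + 0.1937×96.929 + 0.2387×99.091 + 0.2728×93.455 + 0.1864×5.343 = 69.5178 per 1 000.
Difference = 90.8521 − 69.5178 = 21.3344.

21.3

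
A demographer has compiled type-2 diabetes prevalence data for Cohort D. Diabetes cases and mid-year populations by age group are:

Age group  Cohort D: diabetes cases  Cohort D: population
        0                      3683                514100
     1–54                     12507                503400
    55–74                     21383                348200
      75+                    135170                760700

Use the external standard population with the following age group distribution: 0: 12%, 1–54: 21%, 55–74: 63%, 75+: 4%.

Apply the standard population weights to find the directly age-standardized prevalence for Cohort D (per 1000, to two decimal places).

Age-specific rates per 1000 for Cohort D: 7.164, 24.845, 61.410, 177.692.
Standard weights: 0.12, 0.21, 0.63, 0.04.
Standardized rate: 0.1200×7.164 + 0.2100×24.845 + 0.6300×61.410 + 0.0400×177.692 = 51.8732 per 1000.

51.87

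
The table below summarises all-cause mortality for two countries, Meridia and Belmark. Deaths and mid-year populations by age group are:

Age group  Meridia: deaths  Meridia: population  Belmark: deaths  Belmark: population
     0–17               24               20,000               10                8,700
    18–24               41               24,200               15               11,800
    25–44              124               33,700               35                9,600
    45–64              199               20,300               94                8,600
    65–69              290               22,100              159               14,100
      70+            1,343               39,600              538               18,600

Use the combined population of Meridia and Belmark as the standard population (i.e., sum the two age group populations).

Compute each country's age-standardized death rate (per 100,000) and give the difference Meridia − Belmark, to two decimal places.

Age-specific rates per 100,000 for Meridia: 120.00, 169.42, 367.95, 980.30, 1312.22, 3391.41.
For Belmark: 114.94, 127.12, 364.58, 1093.02, 1127.66, 2892.47.
Combined standard total = 231,300; weights = 0.1241, 0.1556, 0.1872, 0.1249, 0.1565, 0.2516.
Meridia: 0.1241×120.00 + 0.1556×169.42 + 0.1872×367.95 + 0.1249×980.30 + 0.1565×1312.22 + 0.2516×3391.41 = 1291.3473 per 100,000.
Belmark: 0.1241×114.94 + 0.1556×127.12 + 0.1872×364.58 + 0.1249×1093.02 + 0.1565×1127.66 + 0.2516×2892.47 = 1143.1611 per 100,000.
Difference = 1291.3473 − 1143.1611 = 148.1862.

148.19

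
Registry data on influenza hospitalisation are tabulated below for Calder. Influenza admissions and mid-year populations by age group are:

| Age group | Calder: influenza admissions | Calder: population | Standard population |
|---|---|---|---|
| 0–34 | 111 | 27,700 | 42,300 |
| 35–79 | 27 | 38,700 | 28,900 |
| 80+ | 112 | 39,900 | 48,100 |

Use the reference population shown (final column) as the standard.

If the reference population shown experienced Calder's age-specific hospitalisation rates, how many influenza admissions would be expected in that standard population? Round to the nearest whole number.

Age-specific rates per 100,000 for Calder: 400.72, 69.77, 280.70.
Expected influenza admissions = Σ (standard pop × age-specific rate ÷ 100,000)
= 42,300×400.72/100,000 + 28,900×69.77/100,000 + 48,100×280.70/100,000
= 169.51 + 20.16 + 135.02 = 324.69.

325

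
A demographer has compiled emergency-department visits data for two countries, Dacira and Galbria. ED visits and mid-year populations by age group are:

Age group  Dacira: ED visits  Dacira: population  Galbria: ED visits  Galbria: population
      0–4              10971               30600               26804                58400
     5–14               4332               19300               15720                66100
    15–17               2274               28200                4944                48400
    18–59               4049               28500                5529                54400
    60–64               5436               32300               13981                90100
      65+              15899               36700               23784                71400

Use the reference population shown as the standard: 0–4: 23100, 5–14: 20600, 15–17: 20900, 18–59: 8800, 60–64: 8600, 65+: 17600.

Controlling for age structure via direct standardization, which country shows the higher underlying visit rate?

Galbria

Age-specific rates per 1000 for Dacira: 358.529, 224.456, 80.638, 142.070, 168.297, 433.215.
For Galbria: 458.973, 237.821, 102.149, 101.636, 155.172, 333.109.
Standard total = 99600; weights = 0.2319, 0.2068, 0.2098, 0.0884, 0.0863, 0.1767.
Dacira: 0.2319×358.529 + 0.2068×224.456 + 0.2098×80.638 + 0.0884×142.070 + 0.0863×168.297 + 0.1767×433.215 = 250.1338 per 1000.
Galbria: 0.2319×458.973 + 0.2068×237.821 + 0.2098×102.149 + 0.0884×101.636 + 0.0863×155.172 + 0.1767×333.109 = 258.3122 per 1000.
The crude rates (244.65 vs 233.44) would put Dacira higher, but that reflects its age composition; once standardized to a common age structure, Galbria has the higher underlying rate.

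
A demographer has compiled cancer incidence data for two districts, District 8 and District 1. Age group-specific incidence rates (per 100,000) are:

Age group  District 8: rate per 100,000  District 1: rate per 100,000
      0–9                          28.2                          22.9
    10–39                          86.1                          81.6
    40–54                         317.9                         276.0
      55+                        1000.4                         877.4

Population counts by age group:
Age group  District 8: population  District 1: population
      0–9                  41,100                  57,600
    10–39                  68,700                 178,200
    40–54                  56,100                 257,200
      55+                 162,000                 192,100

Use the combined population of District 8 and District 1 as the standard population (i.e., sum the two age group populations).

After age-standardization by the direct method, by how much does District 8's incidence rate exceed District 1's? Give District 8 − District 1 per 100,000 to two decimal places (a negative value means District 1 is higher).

57.57

Combined standard total = 1,013,000; weights = 0.0974, 0.2437, 0.3093, 0.3496.
District 8: 0.0974×28.2 + 0.2437×86.1 + 0.3093×317.9 + 0.3496×1000.4 = 471.7484 per 100,000.
District 1: 0.0974×22.9 + 0.2437×81.6 + 0.3093×276.0 + 0.3496×877.4 = 414.1811 per 100,000.
Difference = 471.7484 − 414.1811 = 57.5674.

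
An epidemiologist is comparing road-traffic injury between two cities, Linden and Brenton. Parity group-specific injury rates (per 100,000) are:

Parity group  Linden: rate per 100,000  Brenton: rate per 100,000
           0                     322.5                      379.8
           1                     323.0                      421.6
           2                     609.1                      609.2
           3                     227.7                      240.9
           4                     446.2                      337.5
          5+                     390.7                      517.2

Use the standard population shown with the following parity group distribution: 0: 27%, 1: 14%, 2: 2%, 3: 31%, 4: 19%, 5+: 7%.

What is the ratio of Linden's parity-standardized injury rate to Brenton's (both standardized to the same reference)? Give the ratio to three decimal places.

0.938

Standard weights: 0.27, 0.14, 0.02, 0.31, 0.19, 0.07.
Linden: 0.2700×322.5 + 0.1400×323.0 + 0.0200×609.1 + 0.3100×227.7 + 0.1900×446.2 + 0.0700×390.7 = 327.1910 per 100,000.
Brenton: 0.2700×379.8 + 0.1400×421.6 + 0.0200×609.2 + 0.3100×240.9 + 0.1900×337.5 + 0.0700×517.2 = 348.7620 per 100,000.
Ratio = 327.1910 ÷ 348.7620 = 0.93815.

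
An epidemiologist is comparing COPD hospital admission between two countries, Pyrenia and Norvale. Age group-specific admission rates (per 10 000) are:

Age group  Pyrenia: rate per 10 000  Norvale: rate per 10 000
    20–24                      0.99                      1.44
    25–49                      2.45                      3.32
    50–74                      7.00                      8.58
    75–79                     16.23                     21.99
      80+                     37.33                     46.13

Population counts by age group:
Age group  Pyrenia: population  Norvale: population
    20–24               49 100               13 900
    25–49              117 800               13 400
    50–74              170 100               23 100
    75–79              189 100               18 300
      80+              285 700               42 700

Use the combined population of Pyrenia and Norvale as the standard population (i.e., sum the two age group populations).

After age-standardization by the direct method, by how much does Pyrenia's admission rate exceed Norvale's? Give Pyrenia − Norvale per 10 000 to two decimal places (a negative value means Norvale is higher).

-4.91

Combined standard total = 923 200; weights = 0.0682, 0.1421, 0.2093, 0.2247, 0.3557.
Pyrenia: 0.0682×0.99 + 0.1421×2.45 + 0.2093×7.00 + 0.2247×16.23 + 0.3557×37.33 = 18.8058 per 10 000.
Norvale: 0.0682×1.44 + 0.1421×3.32 + 0.2093×8.58 + 0.2247×21.99 + 0.3557×46.13 = 23.7151 per 10 000.
Difference = 18.8058 − 23.7151 = -4.9093.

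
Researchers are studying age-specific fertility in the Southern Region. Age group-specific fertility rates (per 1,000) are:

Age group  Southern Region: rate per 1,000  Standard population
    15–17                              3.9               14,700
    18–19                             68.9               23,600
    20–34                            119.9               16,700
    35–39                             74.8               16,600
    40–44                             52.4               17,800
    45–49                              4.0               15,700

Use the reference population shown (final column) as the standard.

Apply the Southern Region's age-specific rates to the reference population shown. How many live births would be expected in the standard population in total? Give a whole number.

Expected live births = Σ (standard pop × age-specific rate ÷ 1,000)
= 14,700×3.9/1,000 + 23,600×68.9/1,000 + 16,700×119.9/1,000 + 16,600×74.8/1,000 + 17,800×52.4/1,000 + 15,700×4.0/1,000
= 57.33 + 1626.04 + 2002.33 + 1241.68 + 932.72 + 62.80 = 5922.90.

5923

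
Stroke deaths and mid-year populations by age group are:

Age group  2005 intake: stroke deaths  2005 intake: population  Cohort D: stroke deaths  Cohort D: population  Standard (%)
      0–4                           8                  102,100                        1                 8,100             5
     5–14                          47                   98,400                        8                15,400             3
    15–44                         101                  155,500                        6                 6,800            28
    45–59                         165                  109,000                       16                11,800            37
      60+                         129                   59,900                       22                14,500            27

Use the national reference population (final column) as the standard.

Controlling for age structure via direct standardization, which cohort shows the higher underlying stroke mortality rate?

Age-specific rates per 100,000 for the 2005 intake: 7.84, 47.76, 64.95, 151.38, 215.36.
For Cohort D: 12.35, 51.95, 88.24, 135.59, 151.72.
Standard weights: 0.05, 0.03, 0.28, 0.37, 0.27.
The 2005 intake: 0.0500×7.84 + 0.0300×47.76 + 0.2800×64.95 + 0.3700×151.38 + 0.2700×215.36 = 134.1673 per 100,000.
Cohort D: 0.0500×12.35 + 0.0300×51.95 + 0.2800×88.24 + 0.3700×135.59 + 0.2700×151.72 = 118.0166 per 100,000.
The crude rates (85.73 vs 93.64) would put Cohort D higher, but that reflects its age composition; once standardized to a common age structure, the 2005 intake has the higher underlying rate.

2005 intake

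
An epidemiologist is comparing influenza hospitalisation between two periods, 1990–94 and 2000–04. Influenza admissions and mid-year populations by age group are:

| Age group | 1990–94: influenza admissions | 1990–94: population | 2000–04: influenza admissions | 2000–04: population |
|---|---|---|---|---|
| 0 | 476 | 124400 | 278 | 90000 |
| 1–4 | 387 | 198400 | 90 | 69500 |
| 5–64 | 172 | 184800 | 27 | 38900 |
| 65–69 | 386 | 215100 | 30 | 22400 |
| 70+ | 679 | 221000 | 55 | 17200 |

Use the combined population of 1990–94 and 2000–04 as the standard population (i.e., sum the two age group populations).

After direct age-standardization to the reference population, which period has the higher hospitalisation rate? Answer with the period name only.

Age-specific rates per 100000 for 1990–94: 382.64, 195.06, 93.07, 179.45, 307.24.
For 2000–04: 308.89, 129.50, 69.41, 133.93, 319.77.
Combined standard total = 1181700; weights = 0.1814, 0.2267, 0.1893, 0.2010, 0.2016.
1990–94: 0.1814×382.64 + 0.2267×195.06 + 0.1893×93.07 + 0.2010×179.45 + 0.2016×307.24 = 229.2619 per 100000.
2000–04: 0.1814×308.89 + 0.2267×129.50 + 0.1893×69.41 + 0.2010×133.93 + 0.2016×319.77 = 189.9139 per 100000.

1990–94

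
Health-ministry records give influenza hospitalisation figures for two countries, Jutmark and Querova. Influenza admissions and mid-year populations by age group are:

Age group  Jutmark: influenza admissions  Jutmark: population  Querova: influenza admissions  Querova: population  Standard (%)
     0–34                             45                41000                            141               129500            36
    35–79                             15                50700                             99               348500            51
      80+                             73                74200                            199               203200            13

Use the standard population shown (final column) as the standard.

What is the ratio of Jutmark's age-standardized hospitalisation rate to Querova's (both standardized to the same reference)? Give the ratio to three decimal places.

1.015

Age-specific rates per 100000 for Jutmark: 109.76, 29.59, 98.38.
For Querova: 108.88, 28.41, 97.93.
Standard weights: 0.36, 0.51, 0.13.
Jutmark: 0.3600×109.76 + 0.5100×29.59 + 0.1300×98.38 = 67.3907 per 100000.
Querova: 0.3600×108.88 + 0.5100×28.41 + 0.1300×97.93 = 66.4160 per 100000.
Ratio = 67.3907 ÷ 66.4160 = 1.01468.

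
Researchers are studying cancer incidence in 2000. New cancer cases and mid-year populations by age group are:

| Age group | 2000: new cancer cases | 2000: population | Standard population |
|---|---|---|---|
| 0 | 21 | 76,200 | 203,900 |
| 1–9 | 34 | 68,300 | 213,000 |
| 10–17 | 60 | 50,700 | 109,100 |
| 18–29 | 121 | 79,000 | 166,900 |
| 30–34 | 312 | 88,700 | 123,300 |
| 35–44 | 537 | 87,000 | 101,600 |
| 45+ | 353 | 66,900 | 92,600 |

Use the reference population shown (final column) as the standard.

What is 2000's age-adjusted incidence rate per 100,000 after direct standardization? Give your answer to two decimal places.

207.48

Age-specific rates per 100,000 for 2000: 27.56, 49.78, 118.34, 153.16, 351.75, 617.24, 527.65.
Standard total = 1,010,400; weights = 0.2018, 0.2108, 0.1080, 0.1652, 0.1220, 0.1006, 0.0916.
Standardized rate: 0.2018×27.56 + 0.2108×49.78 + 0.1080×118.34 + 0.1652×153.16 + 0.1220×351.75 + 0.1006×617.24 + 0.0916×527.65 = 207.4820 per 100,000.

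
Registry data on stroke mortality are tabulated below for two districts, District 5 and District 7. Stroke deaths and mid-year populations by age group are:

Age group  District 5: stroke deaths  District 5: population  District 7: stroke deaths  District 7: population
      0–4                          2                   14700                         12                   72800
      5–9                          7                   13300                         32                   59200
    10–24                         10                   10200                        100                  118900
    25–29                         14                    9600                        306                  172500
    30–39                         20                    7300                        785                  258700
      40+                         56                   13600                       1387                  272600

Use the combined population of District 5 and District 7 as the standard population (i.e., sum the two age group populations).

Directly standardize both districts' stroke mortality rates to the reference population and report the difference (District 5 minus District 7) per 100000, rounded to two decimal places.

Age-specific rates per 100000 for District 5: 13.61, 52.63, 98.04, 145.83, 273.97, 411.76.
For District 7: 16.48, 54.05, 84.10, 177.39, 303.44, 508.80.
Combined standard total = 1023400; weights = 0.0855, 0.0708, 0.1261, 0.1779, 0.2599, 0.2797.
District 5: 0.0855×13.61 + 0.0708×52.63 + 0.1261×98.04 + 0.1779×145.83 + 0.2599×273.97 + 0.2797×411.76 = 229.5712 per 100000.
District 7: 0.0855×16.48 + 0.0708×54.05 + 0.1261×84.10 + 0.1779×177.39 + 0.2599×303.44 + 0.2797×508.80 = 268.5723 per 100000.
Difference = 229.5712 − 268.5723 = -39.0011.

-39.00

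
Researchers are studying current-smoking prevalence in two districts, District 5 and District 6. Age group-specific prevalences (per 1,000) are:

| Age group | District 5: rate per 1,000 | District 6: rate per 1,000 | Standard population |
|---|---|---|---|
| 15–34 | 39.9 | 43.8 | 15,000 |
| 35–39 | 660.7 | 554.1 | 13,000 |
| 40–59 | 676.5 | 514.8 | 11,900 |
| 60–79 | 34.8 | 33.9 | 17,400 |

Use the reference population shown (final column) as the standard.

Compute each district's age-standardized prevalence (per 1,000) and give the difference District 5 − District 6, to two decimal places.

Standard total = 57,300; weights = 0.2618, 0.2269, 0.2077, 0.3037.
District 5: 0.2618×39.9 + 0.2269×660.7 + 0.2077×676.5 + 0.3037×34.8 = 311.4044 per 1,000.
District 6: 0.2618×43.8 + 0.2269×554.1 + 0.2077×514.8 + 0.3037×33.9 = 254.3853 per 1,000.
Difference = 311.4044 − 254.3853 = 57.0190.

57.02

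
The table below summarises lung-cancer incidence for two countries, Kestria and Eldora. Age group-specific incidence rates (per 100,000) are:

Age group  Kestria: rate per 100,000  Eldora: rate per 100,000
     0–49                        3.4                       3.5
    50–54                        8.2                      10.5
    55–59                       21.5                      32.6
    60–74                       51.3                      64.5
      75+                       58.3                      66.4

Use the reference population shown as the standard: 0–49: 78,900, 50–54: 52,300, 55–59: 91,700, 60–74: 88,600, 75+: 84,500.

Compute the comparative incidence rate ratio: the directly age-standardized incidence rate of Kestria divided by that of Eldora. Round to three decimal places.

0.802

Standard total = 396,000; weights = 0.1992, 0.1321, 0.2316, 0.2237, 0.2134.
Kestria: 0.1992×3.4 + 0.1321×8.2 + 0.2316×21.5 + 0.2237×51.3 + 0.2134×58.3 = 30.6571 per 100,000.
Eldora: 0.1992×3.5 + 0.1321×10.5 + 0.2316×32.6 + 0.2237×64.5 + 0.2134×66.4 = 38.2329 per 100,000.
Ratio = 30.6571 ÷ 38.2329 = 0.80185.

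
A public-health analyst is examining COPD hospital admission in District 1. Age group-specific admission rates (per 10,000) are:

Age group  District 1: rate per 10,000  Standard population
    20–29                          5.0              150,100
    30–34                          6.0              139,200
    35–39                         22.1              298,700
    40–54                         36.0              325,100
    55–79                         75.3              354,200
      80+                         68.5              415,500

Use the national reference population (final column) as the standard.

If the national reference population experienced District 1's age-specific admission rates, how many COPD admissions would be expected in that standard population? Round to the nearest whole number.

Expected COPD admissions = Σ (standard pop × age-specific rate ÷ 10,000)
= 150,100×5.0/10,000 + 139,200×6.0/10,000 + 298,700×22.1/10,000 + 325,100×36.0/10,000 + 354,200×75.3/10,000 + 415,500×68.5/10,000
= 75.05 + 83.52 + 660.13 + 1170.36 + 2667.13 + 2846.18 = 7502.36.

7502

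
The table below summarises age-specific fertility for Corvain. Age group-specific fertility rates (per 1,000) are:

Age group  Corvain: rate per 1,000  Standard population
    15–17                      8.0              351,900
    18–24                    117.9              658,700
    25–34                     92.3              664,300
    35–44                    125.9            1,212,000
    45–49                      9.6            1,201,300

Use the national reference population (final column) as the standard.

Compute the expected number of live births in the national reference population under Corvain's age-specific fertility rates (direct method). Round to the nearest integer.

Expected live births = Σ (standard pop × age-specific rate ÷ 1,000)
= 351,900×8.0/1,000 + 658,700×117.9/1,000 + 664,300×92.3/1,000 + 1,212,000×125.9/1,000 + 1,201,300×9.6/1,000
= 2815.20 + 77660.73 + 61314.89 + 152590.80 + 11532.48 = 305914.10.

305914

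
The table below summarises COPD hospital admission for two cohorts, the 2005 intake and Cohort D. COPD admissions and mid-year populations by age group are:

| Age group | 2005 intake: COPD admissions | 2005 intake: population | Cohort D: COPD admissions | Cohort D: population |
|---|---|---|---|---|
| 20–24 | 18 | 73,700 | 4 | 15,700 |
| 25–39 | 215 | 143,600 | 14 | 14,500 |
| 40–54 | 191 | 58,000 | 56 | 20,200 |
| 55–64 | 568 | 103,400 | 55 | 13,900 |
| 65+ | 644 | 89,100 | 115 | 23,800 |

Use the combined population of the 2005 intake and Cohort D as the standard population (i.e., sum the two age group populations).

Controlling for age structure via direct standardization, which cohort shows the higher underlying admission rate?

Age-specific rates per 10,000 for the 2005 intake: 2.44, 14.97, 32.93, 54.93, 72.28.
For Cohort D: 2.55, 9.66, 27.72, 39.57, 48.32.
Combined standard total = 555,900; weights = 0.1608, 0.2844, 0.1407, 0.2110, 0.2031.
The 2005 intake: 0.1608×2.44 + 0.2844×14.97 + 0.1407×32.93 + 0.2110×54.93 + 0.2031×72.28 = 35.5539 per 10,000.
Cohort D: 0.1608×2.55 + 0.2844×9.66 + 0.1407×27.72 + 0.2110×39.57 + 0.2031×48.32 = 25.2182 per 10,000.

2005 intake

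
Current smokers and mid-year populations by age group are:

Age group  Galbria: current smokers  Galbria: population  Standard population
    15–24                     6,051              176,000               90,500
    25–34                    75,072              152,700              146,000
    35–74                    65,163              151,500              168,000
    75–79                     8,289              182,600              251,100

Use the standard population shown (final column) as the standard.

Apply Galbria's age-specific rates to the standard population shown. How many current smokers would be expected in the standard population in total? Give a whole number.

158548

Age-specific rates per 1,000 for Galbria: 34.381, 491.631, 430.119, 45.394.
Expected current smokers = Σ (standard pop × age-specific rate ÷ 1,000)
= 90,500×34.381/1,000 + 146,000×491.631/1,000 + 168,000×430.119/1,000 + 251,100×45.394/1,000
= 3111.45 + 71778.07 + 72259.96 + 11398.51 = 158548.00.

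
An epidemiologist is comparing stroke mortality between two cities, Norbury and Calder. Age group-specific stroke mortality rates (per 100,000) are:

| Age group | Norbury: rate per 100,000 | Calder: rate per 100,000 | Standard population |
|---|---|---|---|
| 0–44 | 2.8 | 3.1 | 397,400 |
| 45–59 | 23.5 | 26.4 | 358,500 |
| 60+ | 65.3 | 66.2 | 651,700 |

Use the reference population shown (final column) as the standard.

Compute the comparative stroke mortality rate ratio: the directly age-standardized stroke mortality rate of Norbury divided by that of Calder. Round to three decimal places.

Standard total = 1,407,600; weights = 0.2823, 0.2547, 0.4630.
Norbury: 0.2823×2.8 + 0.2547×23.5 + 0.4630×65.3 = 37.0087 per 100,000.
Calder: 0.2823×3.1 + 0.2547×26.4 + 0.4630×66.2 = 38.2487 per 100,000.
Ratio = 37.0087 ÷ 38.2487 = 0.96758.

0.968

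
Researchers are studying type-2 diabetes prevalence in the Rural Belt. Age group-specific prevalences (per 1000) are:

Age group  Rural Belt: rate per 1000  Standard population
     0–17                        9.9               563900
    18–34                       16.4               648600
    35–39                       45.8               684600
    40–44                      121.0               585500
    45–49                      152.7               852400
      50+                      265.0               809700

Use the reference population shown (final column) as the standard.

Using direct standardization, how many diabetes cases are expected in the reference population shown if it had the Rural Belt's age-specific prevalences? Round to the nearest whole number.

463152

Expected diabetes cases = Σ (standard pop × age-specific rate ÷ 1000)
= 563900×9.9/1000 + 648600×16.4/1000 + 684600×45.8/1000 + 585500×121.0/1000 + 852400×152.7/1000 + 809700×265.0/1000
= 5582.61 + 10637.04 + 31354.68 + 70845.50 + 130161.48 + 214570.50 = 463151.81.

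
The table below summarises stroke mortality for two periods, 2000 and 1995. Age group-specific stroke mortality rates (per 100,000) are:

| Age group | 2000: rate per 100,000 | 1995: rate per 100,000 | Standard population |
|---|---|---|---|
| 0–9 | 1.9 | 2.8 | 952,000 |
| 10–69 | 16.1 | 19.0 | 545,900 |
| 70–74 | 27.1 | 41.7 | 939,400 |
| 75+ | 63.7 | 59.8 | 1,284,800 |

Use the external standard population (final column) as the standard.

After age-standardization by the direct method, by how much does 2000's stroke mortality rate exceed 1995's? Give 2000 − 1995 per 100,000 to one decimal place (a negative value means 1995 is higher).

-3.0

Standard total = 3,722,100; weights = 0.2558, 0.1467, 0.2524, 0.3452.
2000: 0.2558×1.9 + 0.1467×16.1 + 0.2524×27.1 + 0.3452×63.7 = 31.6749 per 100,000.
1995: 0.2558×2.8 + 0.1467×19.0 + 0.2524×41.7 + 0.3452×59.8 = 34.6691 per 100,000.
Difference = 31.6749 − 34.6691 = -2.9941.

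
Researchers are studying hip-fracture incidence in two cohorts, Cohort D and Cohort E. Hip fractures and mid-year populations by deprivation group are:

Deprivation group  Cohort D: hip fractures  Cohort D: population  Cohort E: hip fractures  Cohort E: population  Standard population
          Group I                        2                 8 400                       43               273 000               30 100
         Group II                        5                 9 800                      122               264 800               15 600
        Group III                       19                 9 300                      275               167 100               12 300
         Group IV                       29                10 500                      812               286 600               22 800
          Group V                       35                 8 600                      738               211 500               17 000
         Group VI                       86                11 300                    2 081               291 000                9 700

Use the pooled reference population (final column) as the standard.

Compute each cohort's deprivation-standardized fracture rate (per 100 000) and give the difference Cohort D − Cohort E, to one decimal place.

Deprivation-specific rates per 100 000 for Cohort D: 23.81, 51.02, 204.30, 276.19, 406.98, 761.06.
For Cohort E: 15.75, 46.07, 164.57, 283.32, 348.94, 715.12.
Standard total = 107 500; weights = 0.2800, 0.1451, 0.1144, 0.2121, 0.1581, 0.0902.
Cohort D: 0.2800×23.81 + 0.1451×51.02 + 0.1144×204.30 + 0.2121×276.19 + 0.1581×406.98 + 0.0902×761.06 = 229.0562 per 100 000.
Cohort E: 0.2800×15.75 + 0.1451×46.07 + 0.1144×164.57 + 0.2121×283.32 + 0.1581×348.94 + 0.0902×715.12 = 209.7245 per 100 000.
Difference = 229.0562 − 209.7245 = 19.3316.

19.3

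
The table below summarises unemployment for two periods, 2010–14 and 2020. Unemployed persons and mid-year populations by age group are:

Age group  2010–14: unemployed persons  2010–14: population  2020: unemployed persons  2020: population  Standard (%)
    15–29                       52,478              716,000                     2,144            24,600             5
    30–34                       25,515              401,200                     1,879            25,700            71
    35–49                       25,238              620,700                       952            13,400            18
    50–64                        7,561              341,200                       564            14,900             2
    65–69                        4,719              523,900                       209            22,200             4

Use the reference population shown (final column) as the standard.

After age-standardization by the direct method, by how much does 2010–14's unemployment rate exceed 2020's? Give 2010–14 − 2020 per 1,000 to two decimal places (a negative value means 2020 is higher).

Age-specific rates per 1,000 for 2010–14: 73.293, 63.597, 40.661, 22.160, 9.007.
For 2020: 87.154, 73.113, 71.045, 37.852, 9.414.
Standard weights: 0.05, 0.71, 0.18, 0.02, 0.04.
2010–14: 0.0500×73.293 + 0.7100×63.597 + 0.1800×40.661 + 0.0200×22.160 + 0.0400×9.007 = 56.9407 per 1,000.
2020: 0.0500×87.154 + 0.7100×73.113 + 0.1800×71.045 + 0.0200×37.852 + 0.0400×9.414 = 70.1895 per 1,000.
Difference = 56.9407 − 70.1895 = -13.2488.

-13.25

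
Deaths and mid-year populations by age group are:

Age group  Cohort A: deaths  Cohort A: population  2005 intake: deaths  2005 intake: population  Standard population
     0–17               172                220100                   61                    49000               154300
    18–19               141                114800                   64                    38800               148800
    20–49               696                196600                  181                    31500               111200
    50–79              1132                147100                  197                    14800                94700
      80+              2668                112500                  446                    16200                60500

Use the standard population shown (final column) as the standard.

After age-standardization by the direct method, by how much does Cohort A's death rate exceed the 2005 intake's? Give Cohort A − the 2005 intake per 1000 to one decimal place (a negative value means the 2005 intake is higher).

-2.0

Age-specific rates per 1000 for Cohort A: 0.781, 1.228, 3.540, 7.695, 23.716.
For the 2005 intake: 1.245, 1.649, 5.746, 13.311, 27.531.
Standard total = 569500; weights = 0.2709, 0.2613, 0.1953, 0.1663, 0.1062.
Cohort A: 0.2709×0.781 + 0.2613×1.228 + 0.1953×3.540 + 0.1663×7.695 + 0.1062×23.716 = 5.0229 per 1000.
The 2005 intake: 0.2709×1.245 + 0.2613×1.649 + 0.1953×5.746 + 0.1663×13.311 + 0.1062×27.531 = 7.0283 per 1000.
Difference = 5.0229 − 7.0283 = -2.0054.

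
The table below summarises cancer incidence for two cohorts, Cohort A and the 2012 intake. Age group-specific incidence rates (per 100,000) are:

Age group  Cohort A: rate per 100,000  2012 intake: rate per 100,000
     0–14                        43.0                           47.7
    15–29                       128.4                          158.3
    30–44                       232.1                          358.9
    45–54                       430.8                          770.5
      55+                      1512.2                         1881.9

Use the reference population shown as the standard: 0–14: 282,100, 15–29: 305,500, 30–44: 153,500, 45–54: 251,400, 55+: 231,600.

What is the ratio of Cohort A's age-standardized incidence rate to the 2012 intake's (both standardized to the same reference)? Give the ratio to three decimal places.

Standard total = 1,224,100; weights = 0.2305, 0.2496, 0.1254, 0.2054, 0.1892.
Cohort A: 0.2305×43.0 + 0.2496×128.4 + 0.1254×232.1 + 0.2054×430.8 + 0.1892×1512.2 = 445.6437 per 100,000.
The 2012 intake: 0.2305×47.7 + 0.2496×158.3 + 0.1254×358.9 + 0.2054×770.5 + 0.1892×1881.9 = 609.8029 per 100,000.
Ratio = 445.6437 ÷ 609.8029 = 0.73080.

0.731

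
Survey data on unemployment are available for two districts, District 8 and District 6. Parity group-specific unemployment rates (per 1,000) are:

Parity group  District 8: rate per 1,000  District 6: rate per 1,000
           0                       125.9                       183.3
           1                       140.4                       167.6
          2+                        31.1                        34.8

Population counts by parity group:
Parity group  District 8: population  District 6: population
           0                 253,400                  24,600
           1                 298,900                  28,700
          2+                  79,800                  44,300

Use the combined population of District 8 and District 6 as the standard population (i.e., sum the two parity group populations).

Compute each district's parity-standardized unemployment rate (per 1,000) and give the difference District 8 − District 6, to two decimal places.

-34.71

Combined standard total = 729,700; weights = 0.3810, 0.4490, 0.1701.
District 8: 0.3810×125.9 + 0.4490×140.4 + 0.1701×31.1 = 116.2872 per 1,000.
District 6: 0.3810×183.3 + 0.4490×167.6 + 0.1701×34.8 = 150.9961 per 1,000.
Difference = 116.2872 − 150.9961 = -34.7089.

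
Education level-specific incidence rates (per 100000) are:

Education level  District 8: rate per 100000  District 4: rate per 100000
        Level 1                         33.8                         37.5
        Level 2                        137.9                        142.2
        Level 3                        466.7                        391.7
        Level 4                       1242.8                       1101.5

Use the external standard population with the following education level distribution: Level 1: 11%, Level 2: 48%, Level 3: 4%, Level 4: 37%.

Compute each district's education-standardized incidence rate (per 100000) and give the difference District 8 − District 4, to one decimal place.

Standard weights: 0.11, 0.48, 0.04, 0.37.
District 8: 0.1100×33.8 + 0.4800×137.9 + 0.0400×466.7 + 0.3700×1242.8 = 548.4140 per 100000.
District 4: 0.1100×37.5 + 0.4800×142.2 + 0.0400×391.7 + 0.3700×1101.5 = 495.6040 per 100000.
Difference = 548.4140 − 495.6040 = 52.8100.

52.8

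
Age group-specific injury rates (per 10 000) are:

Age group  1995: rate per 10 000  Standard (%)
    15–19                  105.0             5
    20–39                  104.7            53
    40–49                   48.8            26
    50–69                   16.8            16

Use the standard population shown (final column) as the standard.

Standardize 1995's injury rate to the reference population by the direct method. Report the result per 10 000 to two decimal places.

76.12

Standard weights: 0.05, 0.53, 0.26, 0.16.
Standardized rate: 0.0500×105.0 + 0.5300×104.7 + 0.2600×48.8 + 0.1600×16.8 = 76.1170 per 10 000.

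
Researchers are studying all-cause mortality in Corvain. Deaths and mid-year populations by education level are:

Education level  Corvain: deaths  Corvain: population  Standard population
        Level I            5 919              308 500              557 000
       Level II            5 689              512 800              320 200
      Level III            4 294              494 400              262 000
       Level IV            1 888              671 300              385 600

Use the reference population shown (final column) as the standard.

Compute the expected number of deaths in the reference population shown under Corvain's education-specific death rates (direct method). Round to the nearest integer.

Education-specific rates per 100 000 for Corvain: 1918.64, 1109.40, 868.53, 281.25.
Expected deaths = Σ (standard pop × education-specific rate ÷ 100 000)
= 557 000×1918.64/100 000 + 320 200×1109.40/100 000 + 262 000×868.53/100 000 + 385 600×281.25/100 000
= 10686.82 + 3552.30 + 2275.54 + 1084.48 = 17599.14.

17599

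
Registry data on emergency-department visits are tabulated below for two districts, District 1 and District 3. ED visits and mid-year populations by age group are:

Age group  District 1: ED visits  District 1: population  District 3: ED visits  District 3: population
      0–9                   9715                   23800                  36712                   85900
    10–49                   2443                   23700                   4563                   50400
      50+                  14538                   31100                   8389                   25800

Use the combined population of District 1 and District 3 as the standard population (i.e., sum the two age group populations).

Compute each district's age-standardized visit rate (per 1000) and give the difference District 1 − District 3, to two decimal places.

28.76

Age-specific rates per 1000 for District 1: 408.193, 103.080, 467.460.
For District 3: 427.381, 90.536, 325.155.
Combined standard total = 240700; weights = 0.4558, 0.3079, 0.2364.
District 1: 0.4558×408.193 + 0.3079×103.080 + 0.2364×467.460 = 328.2738 per 1000.
District 3: 0.4558×427.381 + 0.3079×90.536 + 0.2364×325.155 = 299.5167 per 1000.
Difference = 328.2738 − 299.5167 = 28.7571.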